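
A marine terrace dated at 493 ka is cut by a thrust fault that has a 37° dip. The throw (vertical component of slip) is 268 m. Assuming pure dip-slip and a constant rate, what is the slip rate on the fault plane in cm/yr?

dip-slip = throw / sin(dip) = 268 m / sin(37°) = 445.3 m
rate = 445.3 m / 493 ka = 0.000903 m/yr = 0.0903 cm/yr

0.0903 cm/yr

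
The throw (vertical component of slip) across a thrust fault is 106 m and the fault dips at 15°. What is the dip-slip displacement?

dip-slip = throw / sin(dip) = 106 / sin(15°) = 410 m

410 m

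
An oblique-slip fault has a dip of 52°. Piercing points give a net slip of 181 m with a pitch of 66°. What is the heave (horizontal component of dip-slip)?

102 m

dip-slip = net slip × sin(rake) = 181 m × sin(66°) = 165.4 m
heave = dip-slip × cos(dip) = 165.4 × cos(52°) = 102 m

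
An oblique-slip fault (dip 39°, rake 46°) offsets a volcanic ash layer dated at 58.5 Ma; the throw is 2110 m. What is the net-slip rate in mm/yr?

dip-slip = throw / sin(dip) = 2110 / sin(39°) = 3353 m
net slip = dip-slip / sin(rake) = 3353 / sin(46°) = 4661 m
rate = 4661 m / 58.5 Ma = 0.0000797 m/yr = 0.0797 mm/yr

0.0797 mm/yr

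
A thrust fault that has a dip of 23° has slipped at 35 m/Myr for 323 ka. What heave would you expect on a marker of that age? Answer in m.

10.4 m

dip-slip = rate × time = 35 m/Myr × 323 ka = 11.30 m
heave = dip-slip × cos(dip) = 11.30 × cos(23°) = 10.4 m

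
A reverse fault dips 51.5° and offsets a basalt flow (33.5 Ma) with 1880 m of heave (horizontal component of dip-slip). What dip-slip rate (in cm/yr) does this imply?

0.00901 cm/yr

dip-slip = heave / cos(dip) = 1880 m / cos(51.5°) = 3020 m
rate = 3020 m / 33.5 Ma = 0.0000901 m/yr = 0.00901 cm/yr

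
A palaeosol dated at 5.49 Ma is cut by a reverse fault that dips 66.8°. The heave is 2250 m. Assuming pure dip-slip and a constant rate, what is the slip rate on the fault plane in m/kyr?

dip-slip = heave / cos(dip) = 2250 m / cos(66.8°) = 5712 m
rate = 5712 m / 5.49 Ma = 0.00104 m/yr = 1.04 m/kyr

1.04 m/kyr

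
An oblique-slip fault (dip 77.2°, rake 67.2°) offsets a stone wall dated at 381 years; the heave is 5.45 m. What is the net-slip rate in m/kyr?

70 m/kyr

dip-slip = heave / cos(dip) = 5.45 / cos(77.2°) = 24.60 m
net slip = dip-slip / sin(rake) = 24.60 / sin(67.2°) = 26.68 m
rate = 26.68 m / 381 years = 0.0700 m/yr = 70 m/kyr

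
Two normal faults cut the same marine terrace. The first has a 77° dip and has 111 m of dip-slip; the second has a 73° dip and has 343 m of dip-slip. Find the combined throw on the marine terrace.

throw_A = 111 × sin(77°) = 108.2 m
throw_B = 343 × sin(73°) = 328 m
total = 108.2 + 328 = 436 m

436 m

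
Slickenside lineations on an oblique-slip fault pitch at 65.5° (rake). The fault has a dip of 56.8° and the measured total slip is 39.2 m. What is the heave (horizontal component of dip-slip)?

19.5 m

dip-slip = net slip × sin(rake) = 39.2 m × sin(65.5°) = 35.67 m
heave = dip-slip × cos(dip) = 35.67 × cos(56.8°) = 19.5 m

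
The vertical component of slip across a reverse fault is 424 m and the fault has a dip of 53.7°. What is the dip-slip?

526 m

dip-slip = throw / sin(dip) = 424 / sin(53.7°) = 526 m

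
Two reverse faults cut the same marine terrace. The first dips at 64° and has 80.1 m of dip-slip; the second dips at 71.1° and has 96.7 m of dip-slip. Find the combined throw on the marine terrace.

throw_A = 80.1 × sin(64°) = 71.99 m
throw_B = 96.7 × sin(71.1°) = 91.49 m
total = 71.99 + 91.49 = 163 m

163 m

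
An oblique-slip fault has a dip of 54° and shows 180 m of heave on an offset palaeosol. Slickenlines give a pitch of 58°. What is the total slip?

361 m

dip-slip = heave / cos(dip) = 180 / cos(54°) = 306.2 m
net slip = dip-slip / sin(rake) = 306.2 / sin(58°) = 361 m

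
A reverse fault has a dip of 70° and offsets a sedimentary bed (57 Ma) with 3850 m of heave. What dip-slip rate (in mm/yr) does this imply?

dip-slip = heave / cos(dip) = 3850 m / cos(70°) = 11260 m
rate = 11260 m / 57 Ma = 0.000197 m/yr = 0.197 mm/yr

0.197 mm/yr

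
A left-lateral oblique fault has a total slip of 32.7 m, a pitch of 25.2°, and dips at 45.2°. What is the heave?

dip-slip = net slip × sin(rake) = 32.7 m × sin(25.2°) = 13.92 m
heave = dip-slip × cos(dip) = 13.92 × cos(45.2°) = 9.81 m

9.81 m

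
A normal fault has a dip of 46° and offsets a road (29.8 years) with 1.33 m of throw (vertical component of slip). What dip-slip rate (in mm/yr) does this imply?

62 mm/yr

dip-slip = throw / sin(dip) = 1.33 m / sin(46°) = 1.849 m
rate = 1.849 m / 29.8 years = 0.0620 m/yr = 62 mm/yr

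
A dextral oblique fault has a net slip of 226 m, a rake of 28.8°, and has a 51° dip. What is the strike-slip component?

198 m

strike-slip = net slip × cos(rake) = 226 m × cos(28.8°) = 198 m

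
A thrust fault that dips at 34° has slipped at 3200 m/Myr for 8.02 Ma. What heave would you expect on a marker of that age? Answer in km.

dip-slip = rate × time = 3200 m/Myr × 8.02 Ma = 25660 m
heave = dip-slip × cos(dip) = 25660 × cos(34°) = 21300 m = 21.3 km

21.3 km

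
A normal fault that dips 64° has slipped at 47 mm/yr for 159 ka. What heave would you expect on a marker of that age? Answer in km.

dip-slip = rate × time = 47 mm/yr × 159 ka = 7473 m
heave = dip-slip × cos(dip) = 7473 × cos(64°) = 3280 m = 3.28 km

3.28 km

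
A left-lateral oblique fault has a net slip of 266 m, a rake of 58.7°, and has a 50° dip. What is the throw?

dip-slip = net slip × sin(rake) = 266 m × sin(58.7°) = 227.3 m
throw = dip-slip × sin(dip) = 227.3 × sin(50°) = 174 m

174 m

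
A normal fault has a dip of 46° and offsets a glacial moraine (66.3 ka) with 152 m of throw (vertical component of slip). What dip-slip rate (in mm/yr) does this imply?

dip-slip = throw / sin(dip) = 152 m / sin(46°) = 211.3 m
rate = 211.3 m / 66.3 ka = 0.00319 m/yr = 3.19 mm/yr

3.19 mm/yr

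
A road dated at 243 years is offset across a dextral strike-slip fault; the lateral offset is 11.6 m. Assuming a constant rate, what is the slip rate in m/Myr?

47700 m/Myr

rate = 11.6 m / 243 years = 0.0477 m/yr = 47700 m/Myr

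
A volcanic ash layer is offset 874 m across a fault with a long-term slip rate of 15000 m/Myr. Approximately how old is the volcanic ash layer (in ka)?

age = offset / rate = 874 m / (15000 m/Myr) = 58300 yr = 58.3 ka

58.3 ka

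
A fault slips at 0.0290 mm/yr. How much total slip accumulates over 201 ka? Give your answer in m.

5.83 m

slip = rate × time = 0.0290 mm/yr × 201 ka = 5.83 m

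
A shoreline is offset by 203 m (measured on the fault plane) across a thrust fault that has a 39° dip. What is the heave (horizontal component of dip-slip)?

158 m

heave = dip-slip × cos(dip) = 203 m × cos(39°) = 158 m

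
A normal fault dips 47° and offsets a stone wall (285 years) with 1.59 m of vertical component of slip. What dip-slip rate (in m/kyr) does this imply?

dip-slip = throw / sin(dip) = 1.59 m / sin(47°) = 2.174 m
rate = 2.174 m / 285 years = 0.00763 m/yr = 7.63 m/kyr

7.63 m/kyr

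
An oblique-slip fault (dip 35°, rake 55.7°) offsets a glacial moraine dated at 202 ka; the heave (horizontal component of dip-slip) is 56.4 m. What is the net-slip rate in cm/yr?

0.0413 cm/yr

dip-slip = heave / cos(dip) = 56.4 / cos(35°) = 68.85 m
net slip = dip-slip / sin(rake) = 68.85 / sin(55.7°) = 83.35 m
rate = 83.35 m / 202 ka = 0.000413 m/yr = 0.0413 cm/yr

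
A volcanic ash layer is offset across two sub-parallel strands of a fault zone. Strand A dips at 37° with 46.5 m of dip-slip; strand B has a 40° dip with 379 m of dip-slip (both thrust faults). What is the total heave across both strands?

heave_A = 46.5 × cos(37°) = 37.14 m
heave_B = 379 × cos(40°) = 290.3 m
total = 37.14 + 290.3 = 327 m

327 m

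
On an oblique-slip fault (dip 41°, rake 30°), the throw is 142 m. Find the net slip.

dip-slip = throw / sin(dip) = 142 / sin(41°) = 216.4 m
net slip = dip-slip / sin(rake) = 216.4 / sin(30°) = 433 m

433 m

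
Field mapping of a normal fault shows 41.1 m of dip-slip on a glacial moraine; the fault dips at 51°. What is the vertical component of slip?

31.9 m

throw = dip-slip × sin(dip) = 41.1 m × sin(51°) = 31.9 m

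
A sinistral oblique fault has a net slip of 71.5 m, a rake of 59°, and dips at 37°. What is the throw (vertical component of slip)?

36.9 m

dip-slip = net slip × sin(rake) = 71.5 m × sin(59°) = 61.29 m
throw = dip-slip × sin(dip) = 61.29 × sin(37°) = 36.9 m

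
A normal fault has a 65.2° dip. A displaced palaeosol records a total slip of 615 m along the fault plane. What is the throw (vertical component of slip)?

558 m

throw = dip-slip × sin(dip) = 615 m × sin(65.2°) = 558 m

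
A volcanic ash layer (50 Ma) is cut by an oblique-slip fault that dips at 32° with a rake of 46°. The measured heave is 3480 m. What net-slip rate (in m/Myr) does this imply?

dip-slip = heave / cos(dip) = 3480 / cos(32°) = 4104 m
net slip = dip-slip / sin(rake) = 4104 / sin(46°) = 5705 m
rate = 5705 m / 50 Ma = 0.000114 m/yr = 114 m/Myr

114 m/Myr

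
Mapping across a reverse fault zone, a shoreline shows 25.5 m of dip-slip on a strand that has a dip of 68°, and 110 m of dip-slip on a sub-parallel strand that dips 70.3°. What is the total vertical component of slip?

throw_A = 25.5 × sin(68°) = 23.64 m
throw_B = 110 × sin(70.3°) = 103.6 m
total = 23.64 + 103.6 = 127 m

127 m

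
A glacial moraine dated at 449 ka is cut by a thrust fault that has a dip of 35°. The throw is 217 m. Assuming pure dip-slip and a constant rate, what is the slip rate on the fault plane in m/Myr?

843 m/Myr

dip-slip = throw / sin(dip) = 217 m / sin(35°) = 378.3 m
rate = 378.3 m / 449 ka = 0.000843 m/yr = 843 m/Myr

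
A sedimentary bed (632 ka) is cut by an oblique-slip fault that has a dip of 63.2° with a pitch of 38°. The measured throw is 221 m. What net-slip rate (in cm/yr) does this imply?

0.0636 cm/yr

dip-slip = throw / sin(dip) = 221 / sin(63.2°) = 247.6 m
net slip = dip-slip / sin(rake) = 247.6 / sin(38°) = 402.2 m
rate = 402.2 m / 632 ka = 0.000636 m/yr = 0.0636 cm/yr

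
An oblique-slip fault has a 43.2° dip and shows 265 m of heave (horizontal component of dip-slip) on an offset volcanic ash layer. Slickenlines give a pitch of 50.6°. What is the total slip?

dip-slip = heave / cos(dip) = 265 / cos(43.2°) = 363.5 m
net slip = dip-slip / sin(rake) = 363.5 / sin(50.6°) = 470 m

470 m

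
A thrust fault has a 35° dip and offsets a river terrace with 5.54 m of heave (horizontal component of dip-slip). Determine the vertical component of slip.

throw = heave × tan(dip) = 5.54 × tan(35°) = 3.88 m

3.88 m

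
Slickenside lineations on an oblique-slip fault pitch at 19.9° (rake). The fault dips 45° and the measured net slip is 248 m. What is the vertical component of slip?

59.7 m

dip-slip = net slip × sin(rake) = 248 m × sin(19.9°) = 84.41 m
throw = dip-slip × sin(dip) = 84.41 × sin(45°) = 59.7 m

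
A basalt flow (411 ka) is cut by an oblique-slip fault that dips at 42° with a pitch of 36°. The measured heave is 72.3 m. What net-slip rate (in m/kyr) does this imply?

0.403 m/kyr

dip-slip = heave / cos(dip) = 72.3 / cos(42°) = 97.29 m
net slip = dip-slip / sin(rake) = 97.29 / sin(36°) = 165.5 m
rate = 165.5 m / 411 ka = 0.000403 m/yr = 0.403 m/kyr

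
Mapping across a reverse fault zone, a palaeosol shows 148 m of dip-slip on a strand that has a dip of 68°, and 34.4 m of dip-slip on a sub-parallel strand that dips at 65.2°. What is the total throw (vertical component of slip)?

168 m

throw_A = 148 × sin(68°) = 137.2 m
throw_B = 34.4 × sin(65.2°) = 31.23 m
total = 137.2 + 31.23 = 168 m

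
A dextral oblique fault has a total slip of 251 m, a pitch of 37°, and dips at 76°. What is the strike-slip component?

200 m

strike-slip = net slip × cos(rake) = 251 m × cos(37°) = 200 m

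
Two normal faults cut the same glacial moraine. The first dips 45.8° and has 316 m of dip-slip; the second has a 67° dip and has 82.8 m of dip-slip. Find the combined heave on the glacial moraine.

253 m

heave_A = 316 × cos(45.8°) = 220.3 m
heave_B = 82.8 × cos(67°) = 32.35 m
total = 220.3 + 32.35 = 253 m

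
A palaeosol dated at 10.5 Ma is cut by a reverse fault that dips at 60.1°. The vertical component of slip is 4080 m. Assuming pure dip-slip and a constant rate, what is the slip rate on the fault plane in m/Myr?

448 m/Myr

dip-slip = throw / sin(dip) = 4080 m / sin(60.1°) = 4706 m
rate = 4706 m / 10.5 Ma = 0.000448 m/yr = 448 m/Myr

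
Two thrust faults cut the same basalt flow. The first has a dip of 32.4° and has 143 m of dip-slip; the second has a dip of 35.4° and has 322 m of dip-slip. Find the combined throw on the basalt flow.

263 m

throw_A = 143 × sin(32.4°) = 76.62 m
throw_B = 322 × sin(35.4°) = 186.5 m
total = 76.62 + 186.5 = 263 m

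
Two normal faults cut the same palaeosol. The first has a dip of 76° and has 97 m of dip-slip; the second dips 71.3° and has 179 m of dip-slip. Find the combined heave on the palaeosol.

80.9 m

heave_A = 97 × cos(76°) = 23.47 m
heave_B = 179 × cos(71.3°) = 57.39 m
total = 23.47 + 57.39 = 80.9 m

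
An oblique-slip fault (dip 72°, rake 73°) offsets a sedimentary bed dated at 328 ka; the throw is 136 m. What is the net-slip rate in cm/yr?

dip-slip = throw / sin(dip) = 136 / sin(72°) = 143 m
net slip = dip-slip / sin(rake) = 143 / sin(73°) = 149.5 m
rate = 149.5 m / 328 ka = 0.000456 m/yr = 0.0456 cm/yr

0.0456 cm/yr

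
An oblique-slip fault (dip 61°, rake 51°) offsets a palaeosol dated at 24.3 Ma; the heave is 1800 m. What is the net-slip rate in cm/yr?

0.0197 cm/yr

dip-slip = heave / cos(dip) = 1800 / cos(61°) = 3713 m
net slip = dip-slip / sin(rake) = 3713 / sin(51°) = 4777 m
rate = 4777 m / 24.3 Ma = 0.000197 m/yr = 0.0197 cm/yr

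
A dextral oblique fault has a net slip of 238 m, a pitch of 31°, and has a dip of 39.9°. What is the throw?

dip-slip = net slip × sin(rake) = 238 m × sin(31°) = 122.6 m
throw = dip-slip × sin(dip) = 122.6 × sin(39.9°) = 78.6 m

78.6 m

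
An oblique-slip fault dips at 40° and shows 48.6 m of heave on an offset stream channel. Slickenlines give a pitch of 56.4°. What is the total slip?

dip-slip = heave / cos(dip) = 48.6 / cos(40°) = 63.44 m
net slip = dip-slip / sin(rake) = 63.44 / sin(56.4°) = 76.2 m

76.2 m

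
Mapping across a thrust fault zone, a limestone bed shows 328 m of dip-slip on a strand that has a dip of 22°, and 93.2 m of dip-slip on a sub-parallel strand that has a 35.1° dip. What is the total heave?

380 m

heave_A = 328 × cos(22°) = 304.1 m
heave_B = 93.2 × cos(35.1°) = 76.25 m
total = 304.1 + 76.25 = 380 m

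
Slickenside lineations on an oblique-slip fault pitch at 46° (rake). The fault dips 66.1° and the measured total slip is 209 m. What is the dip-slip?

dip-slip = net slip × sin(rake) = 209 m × sin(46°) = 150 m

150 m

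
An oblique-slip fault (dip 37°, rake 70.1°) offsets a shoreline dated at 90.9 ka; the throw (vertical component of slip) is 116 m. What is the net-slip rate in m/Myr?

dip-slip = throw / sin(dip) = 116 / sin(37°) = 192.8 m
net slip = dip-slip / sin(rake) = 192.8 / sin(70.1°) = 205 m
rate = 205 m / 90.9 ka = 0.00226 m/yr = 2260 m/Myr

2260 m/Myr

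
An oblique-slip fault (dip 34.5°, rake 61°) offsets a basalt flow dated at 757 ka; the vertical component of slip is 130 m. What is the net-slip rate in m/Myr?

dip-slip = throw / sin(dip) = 130 / sin(34.5°) = 229.5 m
net slip = dip-slip / sin(rake) = 229.5 / sin(61°) = 262.4 m
rate = 262.4 m / 757 ka = 0.000347 m/yr = 347 m/Myr

347 m/Myr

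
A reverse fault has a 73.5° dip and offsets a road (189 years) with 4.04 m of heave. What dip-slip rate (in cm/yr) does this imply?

7.53 cm/yr

dip-slip = heave / cos(dip) = 4.04 m / cos(73.5°) = 14.22 m
rate = 14.22 m / 189 years = 0.0753 m/yr = 7.53 cm/yr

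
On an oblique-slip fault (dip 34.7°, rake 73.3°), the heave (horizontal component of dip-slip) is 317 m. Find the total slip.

dip-slip = heave / cos(dip) = 317 / cos(34.7°) = 385.6 m
net slip = dip-slip / sin(rake) = 385.6 / sin(73.3°) = 403 m

403 m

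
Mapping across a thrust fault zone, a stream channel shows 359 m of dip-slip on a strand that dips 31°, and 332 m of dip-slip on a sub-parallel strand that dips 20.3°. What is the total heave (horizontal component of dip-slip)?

619 m

heave_A = 359 × cos(31°) = 307.7 m
heave_B = 332 × cos(20.3°) = 311.4 m
total = 307.7 + 311.4 = 619 m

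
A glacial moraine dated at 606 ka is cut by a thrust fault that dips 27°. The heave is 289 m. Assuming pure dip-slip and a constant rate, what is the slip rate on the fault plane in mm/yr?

dip-slip = heave / cos(dip) = 289 m / cos(27°) = 324.4 m
rate = 324.4 m / 606 ka = 0.000535 m/yr = 0.535 mm/yr

0.535 mm/yr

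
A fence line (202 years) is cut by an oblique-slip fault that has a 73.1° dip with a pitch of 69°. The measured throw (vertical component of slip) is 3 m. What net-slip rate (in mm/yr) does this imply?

16.6 mm/yr

dip-slip = throw / sin(dip) = 3 / sin(73.1°) = 3.135 m
net slip = dip-slip / sin(rake) = 3.135 / sin(69°) = 3.358 m
rate = 3.358 m / 202 years = 0.0166 m/yr = 16.6 mm/yr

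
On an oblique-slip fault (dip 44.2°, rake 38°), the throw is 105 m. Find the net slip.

dip-slip = throw / sin(dip) = 105 / sin(44.2°) = 150.6 m
net slip = dip-slip / sin(rake) = 150.6 / sin(38°) = 245 m

245 m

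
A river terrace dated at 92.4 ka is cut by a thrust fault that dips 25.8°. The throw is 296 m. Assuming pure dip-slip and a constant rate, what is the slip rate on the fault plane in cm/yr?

0.736 cm/yr

dip-slip = throw / sin(dip) = 296 m / sin(25.8°) = 680.1 m
rate = 680.1 m / 92.4 ka = 0.00736 m/yr = 0.736 cm/yr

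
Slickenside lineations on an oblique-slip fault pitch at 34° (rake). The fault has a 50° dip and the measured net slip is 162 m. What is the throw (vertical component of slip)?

dip-slip = net slip × sin(rake) = 162 m × sin(34°) = 90.59 m
throw = dip-slip × sin(dip) = 90.59 × sin(50°) = 69.4 m

69.4 m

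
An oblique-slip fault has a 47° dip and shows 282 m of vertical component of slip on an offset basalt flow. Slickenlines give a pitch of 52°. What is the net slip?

489 m

dip-slip = throw / sin(dip) = 282 / sin(47°) = 385.6 m
net slip = dip-slip / sin(rake) = 385.6 / sin(52°) = 489 m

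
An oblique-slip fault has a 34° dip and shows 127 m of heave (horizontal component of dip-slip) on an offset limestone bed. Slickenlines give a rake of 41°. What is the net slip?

dip-slip = heave / cos(dip) = 127 / cos(34°) = 153.2 m
net slip = dip-slip / sin(rake) = 153.2 / sin(41°) = 233 m

233 m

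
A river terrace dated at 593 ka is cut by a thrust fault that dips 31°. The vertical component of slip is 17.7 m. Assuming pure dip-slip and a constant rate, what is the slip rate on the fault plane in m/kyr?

0.0580 m/kyr

dip-slip = throw / sin(dip) = 17.7 m / sin(31°) = 34.37 m
rate = 34.37 m / 593 ka = 0.0000580 m/yr = 0.0580 m/kyr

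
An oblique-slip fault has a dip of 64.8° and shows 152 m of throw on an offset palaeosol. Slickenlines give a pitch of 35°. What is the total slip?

dip-slip = throw / sin(dip) = 152 / sin(64.8°) = 168 m
net slip = dip-slip / sin(rake) = 168 / sin(35°) = 293 m

293 m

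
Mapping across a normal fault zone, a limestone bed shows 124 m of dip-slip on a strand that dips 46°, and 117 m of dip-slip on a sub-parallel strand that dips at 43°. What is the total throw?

throw_A = 124 × sin(46°) = 89.20 m
throw_B = 117 × sin(43°) = 79.79 m
total = 89.20 + 79.79 = 169 m

169 m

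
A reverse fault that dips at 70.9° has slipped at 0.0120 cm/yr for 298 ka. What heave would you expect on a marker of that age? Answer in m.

11.7 m

dip-slip = rate × time = 0.0120 cm/yr × 298 ka = 35.76 m
heave = dip-slip × cos(dip) = 35.76 × cos(70.9°) = 11.7 m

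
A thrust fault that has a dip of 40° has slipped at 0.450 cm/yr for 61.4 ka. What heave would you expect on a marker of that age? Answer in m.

212 m

dip-slip = rate × time = 0.450 cm/yr × 61.4 ka = 276.3 m
heave = dip-slip × cos(dip) = 276.3 × cos(40°) = 212 m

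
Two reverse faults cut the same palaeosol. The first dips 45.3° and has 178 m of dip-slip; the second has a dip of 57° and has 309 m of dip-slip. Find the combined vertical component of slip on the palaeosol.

throw_A = 178 × sin(45.3°) = 126.5 m
throw_B = 309 × sin(57°) = 259.1 m
total = 126.5 + 259.1 = 386 m

386 m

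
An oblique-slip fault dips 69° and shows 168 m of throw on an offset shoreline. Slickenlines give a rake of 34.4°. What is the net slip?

dip-slip = throw / sin(dip) = 168 / sin(69°) = 180 m
net slip = dip-slip / sin(rake) = 180 / sin(34.4°) = 319 m

319 m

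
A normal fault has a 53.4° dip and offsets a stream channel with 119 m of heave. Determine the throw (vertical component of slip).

160 m

throw = heave × tan(dip) = 119 × tan(53.4°) = 160 m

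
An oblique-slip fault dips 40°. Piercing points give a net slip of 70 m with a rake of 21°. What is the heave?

dip-slip = net slip × sin(rake) = 70 m × sin(21°) = 25.09 m
heave = dip-slip × cos(dip) = 25.09 × cos(40°) = 19.2 m

19.2 m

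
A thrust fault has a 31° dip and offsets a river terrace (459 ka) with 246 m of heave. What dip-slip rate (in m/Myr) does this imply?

625 m/Myr

dip-slip = heave / cos(dip) = 246 m / cos(31°) = 287 m
rate = 287 m / 459 ka = 0.000625 m/yr = 625 m/Myr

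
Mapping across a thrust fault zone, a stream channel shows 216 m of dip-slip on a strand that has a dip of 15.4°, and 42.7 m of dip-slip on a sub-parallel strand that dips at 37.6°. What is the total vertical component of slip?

throw_A = 216 × sin(15.4°) = 57.36 m
throw_B = 42.7 × sin(37.6°) = 26.05 m
total = 57.36 + 26.05 = 83.4 m

83.4 m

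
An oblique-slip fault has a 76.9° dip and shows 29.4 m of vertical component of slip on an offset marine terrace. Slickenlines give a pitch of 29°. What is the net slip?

62.3 m

dip-slip = throw / sin(dip) = 29.4 / sin(76.9°) = 30.19 m
net slip = dip-slip / sin(rake) = 30.19 / sin(29°) = 62.3 m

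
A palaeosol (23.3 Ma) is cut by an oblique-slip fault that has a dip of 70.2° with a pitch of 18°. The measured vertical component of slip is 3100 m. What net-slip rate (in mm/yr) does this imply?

0.458 mm/yr

dip-slip = throw / sin(dip) = 3100 / sin(70.2°) = 3295 m
net slip = dip-slip / sin(rake) = 3295 / sin(18°) = 10660 m
rate = 10660 m / 23.3 Ma = 0.000458 m/yr = 0.458 mm/yr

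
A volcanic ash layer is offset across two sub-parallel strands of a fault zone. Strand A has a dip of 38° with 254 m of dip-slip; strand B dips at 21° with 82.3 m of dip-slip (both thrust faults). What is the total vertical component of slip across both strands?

throw_A = 254 × sin(38°) = 156.4 m
throw_B = 82.3 × sin(21°) = 29.49 m
total = 156.4 + 29.49 = 186 m

186 m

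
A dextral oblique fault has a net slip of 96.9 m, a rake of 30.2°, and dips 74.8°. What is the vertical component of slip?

47 m

dip-slip = net slip × sin(rake) = 96.9 m × sin(30.2°) = 48.74 m
throw = dip-slip × sin(dip) = 48.74 × sin(74.8°) = 47 m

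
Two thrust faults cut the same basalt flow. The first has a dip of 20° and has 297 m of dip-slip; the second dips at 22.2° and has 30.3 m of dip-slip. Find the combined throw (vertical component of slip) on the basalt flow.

113 m

throw_A = 297 × sin(20°) = 101.6 m
throw_B = 30.3 × sin(22.2°) = 11.45 m
total = 101.6 + 11.45 = 113 m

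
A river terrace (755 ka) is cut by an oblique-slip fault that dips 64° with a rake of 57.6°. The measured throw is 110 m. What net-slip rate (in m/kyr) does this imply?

0.192 m/kyr

dip-slip = throw / sin(dip) = 110 / sin(64°) = 122.4 m
net slip = dip-slip / sin(rake) = 122.4 / sin(57.6°) = 145 m
rate = 145 m / 755 ka = 0.000192 m/yr = 0.192 m/kyr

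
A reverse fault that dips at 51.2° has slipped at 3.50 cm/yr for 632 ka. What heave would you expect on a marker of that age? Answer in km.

dip-slip = rate × time = 3.50 cm/yr × 632 ka = 22120 m
heave = dip-slip × cos(dip) = 22120 × cos(51.2°) = 13900 m = 13.9 km

13.9 km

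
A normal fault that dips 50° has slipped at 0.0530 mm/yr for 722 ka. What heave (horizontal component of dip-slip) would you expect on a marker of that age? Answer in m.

dip-slip = rate × time = 0.0530 mm/yr × 722 ka = 38.27 m
heave = dip-slip × cos(dip) = 38.27 × cos(50°) = 24.6 m

24.6 m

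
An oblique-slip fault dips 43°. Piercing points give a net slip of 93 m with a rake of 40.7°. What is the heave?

dip-slip = net slip × sin(rake) = 93 m × sin(40.7°) = 60.65 m
heave = dip-slip × cos(dip) = 60.65 × cos(43°) = 44.4 m

44.4 m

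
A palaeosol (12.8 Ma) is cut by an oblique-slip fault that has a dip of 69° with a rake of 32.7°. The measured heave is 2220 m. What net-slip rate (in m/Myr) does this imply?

896 m/Myr

dip-slip = heave / cos(dip) = 2220 / cos(69°) = 6195 m
net slip = dip-slip / sin(rake) = 6195 / sin(32.7°) = 11470 m
rate = 11470 m / 12.8 Ma = 0.000896 m/yr = 896 m/Myr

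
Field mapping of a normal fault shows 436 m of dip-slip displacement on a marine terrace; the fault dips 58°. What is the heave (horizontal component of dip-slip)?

heave = dip-slip × cos(dip) = 436 m × cos(58°) = 231 m

231 m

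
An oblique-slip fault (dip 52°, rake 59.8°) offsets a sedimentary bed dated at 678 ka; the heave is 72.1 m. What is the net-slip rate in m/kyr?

dip-slip = heave / cos(dip) = 72.1 / cos(52°) = 117.1 m
net slip = dip-slip / sin(rake) = 117.1 / sin(59.8°) = 135.5 m
rate = 135.5 m / 678 ka = 0.000200 m/yr = 0.200 m/kyr

0.200 m/kyr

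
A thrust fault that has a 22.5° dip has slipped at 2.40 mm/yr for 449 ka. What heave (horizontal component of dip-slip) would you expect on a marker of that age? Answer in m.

dip-slip = rate × time = 2.40 mm/yr × 449 ka = 1078 m
heave = dip-slip × cos(dip) = 1078 × cos(22.5°) = 996 m

996 m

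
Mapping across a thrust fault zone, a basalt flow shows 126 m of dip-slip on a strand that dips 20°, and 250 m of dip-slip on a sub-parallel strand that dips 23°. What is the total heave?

heave_A = 126 × cos(20°) = 118.4 m
heave_B = 250 × cos(23°) = 230.1 m
total = 118.4 + 230.1 = 349 m

349 m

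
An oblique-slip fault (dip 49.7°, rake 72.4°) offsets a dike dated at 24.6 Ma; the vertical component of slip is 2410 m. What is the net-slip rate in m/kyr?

dip-slip = throw / sin(dip) = 2410 / sin(49.7°) = 3160 m
net slip = dip-slip / sin(rake) = 3160 / sin(72.4°) = 3315 m
rate = 3315 m / 24.6 Ma = 0.000135 m/yr = 0.135 m/kyr

0.135 m/kyr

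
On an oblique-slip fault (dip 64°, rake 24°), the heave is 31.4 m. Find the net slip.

176 m

dip-slip = heave / cos(dip) = 31.4 / cos(64°) = 71.63 m
net slip = dip-slip / sin(rake) = 71.63 / sin(24°) = 176 m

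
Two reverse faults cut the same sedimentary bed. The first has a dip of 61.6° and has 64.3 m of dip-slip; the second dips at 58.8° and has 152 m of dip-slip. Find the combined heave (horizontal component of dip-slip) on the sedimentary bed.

heave_A = 64.3 × cos(61.6°) = 30.58 m
heave_B = 152 × cos(58.8°) = 78.74 m
total = 30.58 + 78.74 = 109 m

109 m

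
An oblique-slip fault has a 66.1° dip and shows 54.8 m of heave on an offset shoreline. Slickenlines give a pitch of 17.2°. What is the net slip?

457 m

dip-slip = heave / cos(dip) = 54.8 / cos(66.1°) = 135.3 m
net slip = dip-slip / sin(rake) = 135.3 / sin(17.2°) = 457 m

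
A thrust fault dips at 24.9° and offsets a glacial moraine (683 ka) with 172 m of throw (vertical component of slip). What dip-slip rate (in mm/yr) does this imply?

0.598 mm/yr

dip-slip = throw / sin(dip) = 172 m / sin(24.9°) = 408.5 m
rate = 408.5 m / 683 ka = 0.000598 m/yr = 0.598 mm/yr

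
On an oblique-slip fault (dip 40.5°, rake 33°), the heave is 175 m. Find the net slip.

dip-slip = heave / cos(dip) = 175 / cos(40.5°) = 230.1 m
net slip = dip-slip / sin(rake) = 230.1 / sin(33°) = 423 m

423 m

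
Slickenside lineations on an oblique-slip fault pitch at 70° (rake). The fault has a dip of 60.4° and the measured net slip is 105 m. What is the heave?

48.7 m

dip-slip = net slip × sin(rake) = 105 m × sin(70°) = 98.67 m
heave = dip-slip × cos(dip) = 98.67 × cos(60.4°) = 48.7 m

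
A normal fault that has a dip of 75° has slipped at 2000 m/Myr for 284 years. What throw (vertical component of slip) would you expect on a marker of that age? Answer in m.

0.549 m

dip-slip = rate × time = 2000 m/Myr × 284 years = 0.5680 m
throw = dip-slip × sin(dip) = 0.5680 × sin(75°) = 0.549 m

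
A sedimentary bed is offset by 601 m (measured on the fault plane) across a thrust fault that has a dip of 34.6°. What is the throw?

341 m

throw = dip-slip × sin(dip) = 601 m × sin(34.6°) = 341 m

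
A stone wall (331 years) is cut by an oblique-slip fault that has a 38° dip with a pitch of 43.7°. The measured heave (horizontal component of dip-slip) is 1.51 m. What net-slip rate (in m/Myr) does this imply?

dip-slip = heave / cos(dip) = 1.51 / cos(38°) = 1.916 m
net slip = dip-slip / sin(rake) = 1.916 / sin(43.7°) = 2.774 m
rate = 2.774 m / 331 years = 0.00838 m/yr = 8380 m/Myr

8380 m/Myr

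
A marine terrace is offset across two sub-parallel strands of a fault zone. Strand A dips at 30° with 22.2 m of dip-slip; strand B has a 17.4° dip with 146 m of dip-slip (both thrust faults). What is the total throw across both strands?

throw_A = 22.2 × sin(30°) = 11.10 m
throw_B = 146 × sin(17.4°) = 43.66 m
total = 11.10 + 43.66 = 54.8 m

54.8 m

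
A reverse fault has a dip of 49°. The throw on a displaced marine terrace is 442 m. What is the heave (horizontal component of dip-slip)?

384 m

heave = throw / tan(dip) = 442 / tan(49°) = 384 m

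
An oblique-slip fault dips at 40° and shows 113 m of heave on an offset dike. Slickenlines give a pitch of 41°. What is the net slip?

225 m

dip-slip = heave / cos(dip) = 113 / cos(40°) = 147.5 m
net slip = dip-slip / sin(rake) = 147.5 / sin(41°) = 225 m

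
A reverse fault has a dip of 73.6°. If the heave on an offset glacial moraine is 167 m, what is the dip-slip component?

591 m

dip-slip = heave / cos(dip) = 167 / cos(73.6°) = 591 m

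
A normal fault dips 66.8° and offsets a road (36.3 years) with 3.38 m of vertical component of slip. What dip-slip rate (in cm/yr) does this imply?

dip-slip = throw / sin(dip) = 3.38 m / sin(66.8°) = 3.677 m
rate = 3.677 m / 36.3 years = 0.101 m/yr = 10.1 cm/yr

10.1 cm/yr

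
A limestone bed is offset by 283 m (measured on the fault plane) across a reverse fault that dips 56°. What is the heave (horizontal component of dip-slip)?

158 m

heave = dip-slip × cos(dip) = 283 m × cos(56°) = 158 m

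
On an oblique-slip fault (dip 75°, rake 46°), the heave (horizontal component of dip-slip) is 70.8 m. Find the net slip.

dip-slip = heave / cos(dip) = 70.8 / cos(75°) = 273.6 m
net slip = dip-slip / sin(rake) = 273.6 / sin(46°) = 380 m

380 m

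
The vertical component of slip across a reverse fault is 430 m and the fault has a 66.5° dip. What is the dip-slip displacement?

dip-slip = throw / sin(dip) = 430 / sin(66.5°) = 469 m

469 m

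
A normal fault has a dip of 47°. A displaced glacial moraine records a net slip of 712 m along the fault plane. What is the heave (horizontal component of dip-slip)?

486 m

heave = dip-slip × cos(dip) = 712 m × cos(47°) = 486 m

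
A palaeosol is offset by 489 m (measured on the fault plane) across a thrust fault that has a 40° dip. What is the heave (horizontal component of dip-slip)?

375 m

heave = dip-slip × cos(dip) = 489 m × cos(40°) = 375 m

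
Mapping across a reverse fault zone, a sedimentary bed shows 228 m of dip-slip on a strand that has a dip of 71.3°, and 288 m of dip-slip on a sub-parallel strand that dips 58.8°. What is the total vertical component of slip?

throw_A = 228 × sin(71.3°) = 216 m
throw_B = 288 × sin(58.8°) = 246.3 m
total = 216 + 246.3 = 462 m

462 m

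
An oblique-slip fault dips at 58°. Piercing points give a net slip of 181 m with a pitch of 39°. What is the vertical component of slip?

96.6 m

dip-slip = net slip × sin(rake) = 181 m × sin(39°) = 113.9 m
throw = dip-slip × sin(dip) = 113.9 × sin(58°) = 96.6 m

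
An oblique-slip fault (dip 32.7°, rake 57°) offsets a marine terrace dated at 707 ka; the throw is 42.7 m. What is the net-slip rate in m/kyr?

0.133 m/kyr

dip-slip = throw / sin(dip) = 42.7 / sin(32.7°) = 79.04 m
net slip = dip-slip / sin(rake) = 79.04 / sin(57°) = 94.24 m
rate = 94.24 m / 707 ka = 0.000133 m/yr = 0.133 m/kyr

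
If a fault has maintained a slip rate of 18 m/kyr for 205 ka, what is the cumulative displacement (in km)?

slip = rate × time = 18 m/kyr × 205 ka = 3690 m = 3.69 km

3.69 km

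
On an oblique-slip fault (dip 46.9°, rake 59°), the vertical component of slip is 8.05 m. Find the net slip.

dip-slip = throw / sin(dip) = 8.05 / sin(46.9°) = 11.02 m
net slip = dip-slip / sin(rake) = 11.02 / sin(59°) = 12.9 m

12.9 m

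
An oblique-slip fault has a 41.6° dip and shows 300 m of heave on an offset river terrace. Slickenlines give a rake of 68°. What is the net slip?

433 m

dip-slip = heave / cos(dip) = 300 / cos(41.6°) = 401.2 m
net slip = dip-slip / sin(rake) = 401.2 / sin(68°) = 433 m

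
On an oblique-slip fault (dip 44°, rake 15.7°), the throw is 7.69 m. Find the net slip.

40.9 m

dip-slip = throw / sin(dip) = 7.69 / sin(44°) = 11.07 m
net slip = dip-slip / sin(rake) = 11.07 / sin(15.7°) = 40.9 m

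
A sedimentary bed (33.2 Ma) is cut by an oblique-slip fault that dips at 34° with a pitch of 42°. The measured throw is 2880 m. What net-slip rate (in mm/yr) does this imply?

0.232 mm/yr

dip-slip = throw / sin(dip) = 2880 / sin(34°) = 5150 m
net slip = dip-slip / sin(rake) = 5150 / sin(42°) = 7697 m
rate = 7697 m / 33.2 Ma = 0.000232 m/yr = 0.232 mm/yr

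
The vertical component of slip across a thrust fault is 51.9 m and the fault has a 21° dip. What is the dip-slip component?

145 m

dip-slip = throw / sin(dip) = 51.9 / sin(21°) = 145 m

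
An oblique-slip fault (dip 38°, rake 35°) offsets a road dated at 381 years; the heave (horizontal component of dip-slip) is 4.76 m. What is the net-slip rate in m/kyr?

dip-slip = heave / cos(dip) = 4.76 / cos(38°) = 6.041 m
net slip = dip-slip / sin(rake) = 6.041 / sin(35°) = 10.53 m
rate = 10.53 m / 381 years = 0.0276 m/yr = 27.6 m/kyr

27.6 m/kyr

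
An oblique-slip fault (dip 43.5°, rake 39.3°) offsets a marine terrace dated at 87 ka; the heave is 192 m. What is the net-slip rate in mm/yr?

dip-slip = heave / cos(dip) = 192 / cos(43.5°) = 264.7 m
net slip = dip-slip / sin(rake) = 264.7 / sin(39.3°) = 417.9 m
rate = 417.9 m / 87 ka = 0.00480 m/yr = 4.80 mm/yr

4.80 mm/yr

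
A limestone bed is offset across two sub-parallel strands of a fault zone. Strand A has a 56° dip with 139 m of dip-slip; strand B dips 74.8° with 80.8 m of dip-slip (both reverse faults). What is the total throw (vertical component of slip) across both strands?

throw_A = 139 × sin(56°) = 115.2 m
throw_B = 80.8 × sin(74.8°) = 77.97 m
total = 115.2 + 77.97 = 193 m

193 m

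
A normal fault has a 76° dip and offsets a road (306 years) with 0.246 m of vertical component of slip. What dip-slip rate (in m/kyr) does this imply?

dip-slip = throw / sin(dip) = 0.246 m / sin(76°) = 0.2535 m
rate = 0.2535 m / 306 years = 0.000829 m/yr = 0.829 m/kyr

0.829 m/kyr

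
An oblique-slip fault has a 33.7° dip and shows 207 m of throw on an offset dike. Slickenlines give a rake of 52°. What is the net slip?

dip-slip = throw / sin(dip) = 207 / sin(33.7°) = 373.1 m
net slip = dip-slip / sin(rake) = 373.1 / sin(52°) = 473 m

473 m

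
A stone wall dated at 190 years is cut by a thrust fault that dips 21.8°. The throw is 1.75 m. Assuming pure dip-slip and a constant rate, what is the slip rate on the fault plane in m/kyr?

24.8 m/kyr

dip-slip = throw / sin(dip) = 1.75 m / sin(21.8°) = 4.712 m
rate = 4.712 m / 190 years = 0.0248 m/yr = 24.8 m/kyr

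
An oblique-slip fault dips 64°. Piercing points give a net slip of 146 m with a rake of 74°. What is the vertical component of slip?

126 m

dip-slip = net slip × sin(rake) = 146 m × sin(74°) = 140.3 m
throw = dip-slip × sin(dip) = 140.3 × sin(64°) = 126 m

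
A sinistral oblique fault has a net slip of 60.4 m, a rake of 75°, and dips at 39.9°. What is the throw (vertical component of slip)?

37.4 m

dip-slip = net slip × sin(rake) = 60.4 m × sin(75°) = 58.34 m
throw = dip-slip × sin(dip) = 58.34 × sin(39.9°) = 37.4 m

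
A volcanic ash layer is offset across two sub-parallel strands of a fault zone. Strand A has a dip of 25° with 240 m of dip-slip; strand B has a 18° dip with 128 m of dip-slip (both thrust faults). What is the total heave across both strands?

heave_A = 240 × cos(25°) = 217.5 m
heave_B = 128 × cos(18°) = 121.7 m
total = 217.5 + 121.7 = 339 m

339 m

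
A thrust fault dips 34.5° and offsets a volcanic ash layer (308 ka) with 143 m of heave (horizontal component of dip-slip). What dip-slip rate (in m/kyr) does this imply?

0.563 m/kyr

dip-slip = heave / cos(dip) = 143 m / cos(34.5°) = 173.5 m
rate = 173.5 m / 308 ka = 0.000563 m/yr = 0.563 m/kyr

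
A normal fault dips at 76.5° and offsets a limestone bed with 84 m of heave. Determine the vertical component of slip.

350 m

throw = heave × tan(dip) = 84 × tan(76.5°) = 350 m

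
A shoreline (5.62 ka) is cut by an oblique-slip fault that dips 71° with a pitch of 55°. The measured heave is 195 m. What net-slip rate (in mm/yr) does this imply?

130 mm/yr

dip-slip = heave / cos(dip) = 195 / cos(71°) = 599 m
net slip = dip-slip / sin(rake) = 599 / sin(55°) = 731.2 m
rate = 731.2 m / 5.62 ka = 0.130 m/yr = 130 mm/yr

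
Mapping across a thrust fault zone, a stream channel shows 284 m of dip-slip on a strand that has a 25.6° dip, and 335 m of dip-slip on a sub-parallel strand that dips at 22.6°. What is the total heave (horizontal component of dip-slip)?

heave_A = 284 × cos(25.6°) = 256.1 m
heave_B = 335 × cos(22.6°) = 309.3 m
total = 256.1 + 309.3 = 565 m

565 m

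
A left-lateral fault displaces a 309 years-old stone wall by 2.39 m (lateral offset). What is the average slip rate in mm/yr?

7.73 mm/yr

rate = 2.39 m / 309 years = 0.00773 m/yr = 7.73 mm/yr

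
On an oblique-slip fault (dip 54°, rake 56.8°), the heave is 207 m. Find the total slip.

dip-slip = heave / cos(dip) = 207 / cos(54°) = 352.2 m
net slip = dip-slip / sin(rake) = 352.2 / sin(56.8°) = 421 m

421 m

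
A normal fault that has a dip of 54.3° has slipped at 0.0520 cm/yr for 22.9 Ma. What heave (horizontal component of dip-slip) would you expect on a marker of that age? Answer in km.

dip-slip = rate × time = 0.0520 cm/yr × 22.9 Ma = 11910 m
heave = dip-slip × cos(dip) = 11910 × cos(54.3°) = 6950 m = 6.95 km

6.95 km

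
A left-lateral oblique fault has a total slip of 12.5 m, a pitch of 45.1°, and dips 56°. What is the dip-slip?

dip-slip = net slip × sin(rake) = 12.5 m × sin(45.1°) = 8.85 m

8.85 m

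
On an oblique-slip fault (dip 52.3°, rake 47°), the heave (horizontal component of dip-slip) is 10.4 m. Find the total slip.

23.3 m

dip-slip = heave / cos(dip) = 10.4 / cos(52.3°) = 17.01 m
net slip = dip-slip / sin(rake) = 17.01 / sin(47°) = 23.3 m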